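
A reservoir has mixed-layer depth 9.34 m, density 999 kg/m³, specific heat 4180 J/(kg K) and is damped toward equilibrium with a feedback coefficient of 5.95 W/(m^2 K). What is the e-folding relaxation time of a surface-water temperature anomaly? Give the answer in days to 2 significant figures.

Areal heat capacity C = ρ c_p D = 999 × 4180 × 9.34 = 3.90×10^7 J/(m^2 K).
Relaxation time τ = C / λ = 3.90×10^7 / 5.95 = 6.55×10^6 s.
In days: 6.55×10^6 s / (86400 s/day) = 75.9 days.

76 days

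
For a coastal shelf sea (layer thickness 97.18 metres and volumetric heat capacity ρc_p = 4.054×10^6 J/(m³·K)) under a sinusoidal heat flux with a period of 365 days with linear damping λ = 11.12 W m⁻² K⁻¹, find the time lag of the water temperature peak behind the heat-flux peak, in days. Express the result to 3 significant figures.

83.1 days

Areal heat capacity C = ρc_p × D = 4.054×10^6 × 97.18 = 3.94×10^8 J/(m^2 K).
ω = 2π / 3.15×10^7 s = 1.99×10^-7 s⁻¹.
Phase lag φ = arctan(Cω/λ) = arctan(78.5/11.12) = 1.43 rad.
Time lag = φ / ω = 1.43 / 1.99×10^-7 = 7.18×10^6 s = 83.1 days.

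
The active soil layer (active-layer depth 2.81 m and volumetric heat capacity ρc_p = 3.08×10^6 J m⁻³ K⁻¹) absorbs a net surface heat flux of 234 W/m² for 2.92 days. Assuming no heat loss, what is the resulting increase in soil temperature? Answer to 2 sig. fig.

6.8 K

Areal heat capacity C = ρc_p × D = 3.08×10^6 × 2.81 = 8.65×10^6 J m⁻² K⁻¹.
Net heat input Q = F Δt = 234 × (2.92 days × 86400 s/day) = 5.90×10^7 J/m².
ΔT = Q / C = 5.90×10^7 / 8.65×10^6 = 6.82 K.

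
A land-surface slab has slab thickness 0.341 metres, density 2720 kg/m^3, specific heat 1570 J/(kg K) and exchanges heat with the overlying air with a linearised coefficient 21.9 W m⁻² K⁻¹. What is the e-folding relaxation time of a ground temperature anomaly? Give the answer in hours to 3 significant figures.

18.5 hours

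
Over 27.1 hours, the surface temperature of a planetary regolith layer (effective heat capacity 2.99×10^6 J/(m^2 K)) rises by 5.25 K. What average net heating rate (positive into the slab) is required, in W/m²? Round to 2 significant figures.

Areal heat capacity C = 2.99×10^6 J/(m^2 K) (given).
Required heat per unit area: Q = C ΔT = 2.99×10^6 × 5.25 = 1.57×10^7 J/m².
Flux F = Q / Δt = 1.57×10^7 / 97600 s = 161 W/m².

160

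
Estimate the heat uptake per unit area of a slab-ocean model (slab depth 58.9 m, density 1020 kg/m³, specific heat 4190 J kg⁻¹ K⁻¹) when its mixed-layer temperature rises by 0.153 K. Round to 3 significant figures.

Areal heat capacity C = ρ c_p D = 1020 × 4190 × 58.9 = 2.52×10^8 J/(m^2 K).
ΔQ = C ΔT = 2.52×10^8 × 0.153 = 3.85×10^7 J/m².

3.85×10^7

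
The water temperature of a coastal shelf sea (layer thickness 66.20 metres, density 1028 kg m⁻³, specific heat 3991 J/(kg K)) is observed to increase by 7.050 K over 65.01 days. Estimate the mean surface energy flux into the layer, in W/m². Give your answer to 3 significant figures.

341

Areal heat capacity C = ρ c_p D = 1028 × 3991 × 66.20 = 2.72×10^8 J/(m^2 K).
Required heat per unit area: Q = C ΔT = 2.72×10^8 × 7.050 = 1.91×10^9 J/m².
Flux F = Q / Δt = 1.91×10^9 / 5.62×10^6 s = 341 W/m².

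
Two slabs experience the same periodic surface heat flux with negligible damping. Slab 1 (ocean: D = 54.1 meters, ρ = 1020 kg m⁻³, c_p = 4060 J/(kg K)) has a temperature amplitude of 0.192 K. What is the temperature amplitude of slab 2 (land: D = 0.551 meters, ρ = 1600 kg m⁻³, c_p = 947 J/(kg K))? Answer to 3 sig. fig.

51.5 K

C_ocean = 2.24×10^8 J/(m²·K); C_land = 8.35×10^5 J/(m²·K).
A ∝ 1/C ⇒ A_land = A_ocean × C_ocean/C_land = 0.192 × 268 = 51.5 K.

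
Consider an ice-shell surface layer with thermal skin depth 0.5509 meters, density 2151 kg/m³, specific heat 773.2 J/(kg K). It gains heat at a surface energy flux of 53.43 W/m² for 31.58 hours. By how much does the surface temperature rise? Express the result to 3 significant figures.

Areal heat capacity C = ρ c_p D = 2151 × 773.2 × 0.5509 = 9.16×10^5 J/(m²·K).
Net heat input Q = F Δt = 53.43 × (31.58 hours × 3600 s/hour) = 6.07×10^6 J/m².
ΔT = Q / C = 6.07×10^6 / 9.16×10^5 = 6.63 K.

6.63 K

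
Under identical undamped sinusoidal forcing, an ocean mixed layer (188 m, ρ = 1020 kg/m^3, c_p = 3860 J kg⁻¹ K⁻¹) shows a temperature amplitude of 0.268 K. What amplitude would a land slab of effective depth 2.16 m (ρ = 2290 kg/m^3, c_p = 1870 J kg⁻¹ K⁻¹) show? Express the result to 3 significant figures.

21.4 K

C_ocean = 7.40×10^8 J/(m²·K); C_land = 9.25×10^6 J/(m²·K).
A ∝ 1/C ⇒ A_land = A_ocean × C_ocean/C_land = 0.268 × 80.0 = 21.4 K.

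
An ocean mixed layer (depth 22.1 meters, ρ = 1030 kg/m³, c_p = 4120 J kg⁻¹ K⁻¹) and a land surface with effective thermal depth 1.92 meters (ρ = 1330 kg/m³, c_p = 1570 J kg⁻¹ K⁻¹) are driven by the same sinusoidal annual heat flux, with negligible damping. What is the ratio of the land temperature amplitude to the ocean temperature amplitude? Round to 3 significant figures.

C_ocean = 1030 × 4120 × 22.1 = 9.38×10^7 J/(m²·K).
C_land = 1330 × 1570 × 1.92 = 4.01×10^6 J/(m²·K).
Undamped amplitude ∝ 1/C, so A_land/A_ocean = C_ocean/C_land = 23.4.

23.4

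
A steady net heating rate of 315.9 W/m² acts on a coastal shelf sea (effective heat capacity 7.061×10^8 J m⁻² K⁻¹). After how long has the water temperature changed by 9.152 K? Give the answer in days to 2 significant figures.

240 days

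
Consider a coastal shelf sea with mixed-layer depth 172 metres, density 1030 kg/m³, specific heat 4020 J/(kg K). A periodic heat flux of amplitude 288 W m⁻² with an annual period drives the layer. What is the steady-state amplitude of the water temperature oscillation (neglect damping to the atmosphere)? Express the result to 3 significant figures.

2.03 K

Areal heat capacity C = ρ c_p D = 1030 × 4020 × 172 = 7.12×10^8 J/(m²·K).
Angular frequency ω = 2π / T = 2π / 3.15×10^7 s = 1.99×10^-7 s⁻¹.
Cω = 7.12×10^8 × 1.99×10^-7 = 142 W/(m²·K).
Amplitude A = F₀ / (Cω) = 288 / 142 = 2.03 K.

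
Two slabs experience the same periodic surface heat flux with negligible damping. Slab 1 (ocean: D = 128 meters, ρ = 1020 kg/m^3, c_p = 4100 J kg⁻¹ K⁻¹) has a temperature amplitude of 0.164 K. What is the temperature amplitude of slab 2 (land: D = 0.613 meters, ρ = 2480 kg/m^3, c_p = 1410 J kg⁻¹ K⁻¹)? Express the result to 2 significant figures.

41 K

C_ocean = 5.35×10^8 J/(m²·K); C_land = 2.14×10^6 J/(m²·K).
A ∝ 1/C ⇒ A_land = A_ocean × C_ocean/C_land = 0.164 × 250 = 41.0 K.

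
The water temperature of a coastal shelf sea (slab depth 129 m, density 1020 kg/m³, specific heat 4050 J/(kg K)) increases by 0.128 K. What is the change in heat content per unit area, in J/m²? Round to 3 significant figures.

Areal heat capacity C = ρ c_p D = 1020 × 4050 × 129 = 5.33×10^8 J/(m^2 K).
ΔQ = C ΔT = 5.33×10^8 × 0.128 = 6.82×10^7 J/m².

6.82×10^7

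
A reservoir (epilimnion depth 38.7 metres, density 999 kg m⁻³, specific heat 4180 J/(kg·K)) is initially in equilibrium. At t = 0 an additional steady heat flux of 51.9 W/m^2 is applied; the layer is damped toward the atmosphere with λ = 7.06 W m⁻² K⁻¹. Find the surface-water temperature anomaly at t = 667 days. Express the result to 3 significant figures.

Areal heat capacity C = ρ c_p D = 999 × 4180 × 38.7 = 1.62×10^8 J/(m^2 K).
τ = C / λ = 1.62×10^8 / 7.06 = 2.29×10^7 s.
Equilibrium anomaly ΔT_eq = F / λ = 51.9 / 7.06 = 7.35 K.
t = 667 days = 5.76×10^7 s, so t/τ = 2.52.
ΔT(t) = ΔT_eq (1 − e^(−t/τ)) = 7.35 × (1 − e^−2.52) = 6.76 K.

6.76 K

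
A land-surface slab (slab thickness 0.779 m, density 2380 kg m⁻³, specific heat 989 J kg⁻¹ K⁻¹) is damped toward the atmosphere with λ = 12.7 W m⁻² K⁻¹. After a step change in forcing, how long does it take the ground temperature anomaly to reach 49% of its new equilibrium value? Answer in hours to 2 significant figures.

Areal heat capacity C = ρ c_p D = 2380 × 989 × 0.779 = 1.83×10^6 J m⁻² K⁻¹.
τ = C / λ = 1.83×10^6 / 12.7 = 1.44×10^5 s.
Fraction reached: 1 − e^(−t/τ) = 0.49 ⇒ t = −τ ln(1 − 0.49) = τ × 0.673.
t = 97200 s = 27.0 hours.

27 hours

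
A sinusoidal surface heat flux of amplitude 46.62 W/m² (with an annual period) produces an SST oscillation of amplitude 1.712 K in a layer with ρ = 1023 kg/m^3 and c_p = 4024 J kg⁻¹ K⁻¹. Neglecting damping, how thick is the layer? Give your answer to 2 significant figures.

ω = 2π / 3.15×10^7 s = 1.99×10^-7 s⁻¹.
Required C = F₀ / (A ω) = 46.62 / (1.712 × 1.99×10^-7) = 1.37×10^8 J/(m²·K).
D = C / (ρ c_p) = 1.37×10^8 / (1023 × 4024) = 33.2 m.

33 m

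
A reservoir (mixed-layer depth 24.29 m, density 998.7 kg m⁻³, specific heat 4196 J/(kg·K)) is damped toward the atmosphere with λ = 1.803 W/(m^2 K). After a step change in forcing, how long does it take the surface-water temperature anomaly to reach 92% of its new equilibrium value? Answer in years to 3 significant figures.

Areal heat capacity C = ρ c_p D = 998.7 × 4196 × 24.29 = 1.02×10^8 J/(m²·K).
τ = C / λ = 1.02×10^8 / 1.803 = 5.65×10^7 s.
Fraction reached: 1 − e^(−t/τ) = 0.92 ⇒ t = −τ ln(1 − 0.92) = τ × 2.53.
t = 1.43×10^8 s = 4.52 years.

4.52 years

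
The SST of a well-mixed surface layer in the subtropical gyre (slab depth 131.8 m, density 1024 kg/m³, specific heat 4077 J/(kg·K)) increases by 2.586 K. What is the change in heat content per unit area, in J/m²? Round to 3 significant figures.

1.42×10^9

Areal heat capacity C = ρ c_p D = 1024 × 4077 × 131.8 = 5.50×10^8 J/(m²·K).
ΔQ = C ΔT = 5.50×10^8 × 2.586 = 1.42×10^9 J/m².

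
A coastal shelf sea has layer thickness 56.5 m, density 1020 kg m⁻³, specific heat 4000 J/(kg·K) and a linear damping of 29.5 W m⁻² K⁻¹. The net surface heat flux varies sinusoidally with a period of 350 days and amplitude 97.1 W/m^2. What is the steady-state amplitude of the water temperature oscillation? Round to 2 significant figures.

1.7 K

Areal heat capacity C = ρ c_p D = 1020 × 4000 × 56.5 = 2.31×10^8 J m⁻² K⁻¹.
Angular frequency ω = 2π / T = 2π / 3.02×10^7 s = 2.08×10^-7 s⁻¹.
√((Cω)² + λ²) = √((47.9)² + 29.5²) = 56.3 W/(m²·K).
Amplitude A = F₀ / √((Cω)²+λ²) = 97.1 / 56.3 = 1.73 K.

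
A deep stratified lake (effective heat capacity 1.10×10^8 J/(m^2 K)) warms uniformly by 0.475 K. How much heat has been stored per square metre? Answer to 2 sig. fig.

Areal heat capacity C = 1.10×10^8 J/(m^2 K) (given).
ΔQ = C ΔT = 1.10×10^8 × 0.475 = 5.22×10^7 J/m².

5.2×10^7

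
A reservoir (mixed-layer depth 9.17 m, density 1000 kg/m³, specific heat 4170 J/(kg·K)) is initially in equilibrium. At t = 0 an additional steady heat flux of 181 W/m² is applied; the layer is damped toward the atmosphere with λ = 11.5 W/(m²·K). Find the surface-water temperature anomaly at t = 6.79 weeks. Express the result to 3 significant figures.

11.2 K

Areal heat capacity C = ρ c_p D = 1000 × 4170 × 9.17 = 3.82×10^7 J m⁻² K⁻¹.
τ = C / λ = 3.82×10^7 / 11.5 = 3.33×10^6 s.
Equilibrium anomaly ΔT_eq = F / λ = 181 / 11.5 = 15.7 K.
t = 6.79 weeks = 4.11×10^6 s, so t/τ = 1.24.
ΔT(t) = ΔT_eq (1 − e^(−t/τ)) = 15.7 × (1 − e^−1.24) = 11.2 K.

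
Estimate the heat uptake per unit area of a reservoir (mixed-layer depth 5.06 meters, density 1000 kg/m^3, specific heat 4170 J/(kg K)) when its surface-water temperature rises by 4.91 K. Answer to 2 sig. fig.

1.0×10^8

Areal heat capacity C = ρ c_p D = 1000 × 4170 × 5.06 = 2.11×10^7 J m⁻² K⁻¹.
ΔQ = C ΔT = 2.11×10^7 × 4.91 = 1.04×10^8 J/m².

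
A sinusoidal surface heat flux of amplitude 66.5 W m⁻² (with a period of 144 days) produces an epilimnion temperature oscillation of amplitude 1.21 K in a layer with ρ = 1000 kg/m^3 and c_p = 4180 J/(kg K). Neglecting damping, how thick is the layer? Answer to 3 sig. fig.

26.0 m

ω = 2π / 1.24×10^7 s = 5.05×10^-7 s⁻¹.
Required C = F₀ / (A ω) = 66.5 / (1.21 × 5.05×10^-7) = 1.09×10^8 J/(m²·K).
D = C / (ρ c_p) = 1.09×10^8 / (1000 × 4180) = 26.0 m.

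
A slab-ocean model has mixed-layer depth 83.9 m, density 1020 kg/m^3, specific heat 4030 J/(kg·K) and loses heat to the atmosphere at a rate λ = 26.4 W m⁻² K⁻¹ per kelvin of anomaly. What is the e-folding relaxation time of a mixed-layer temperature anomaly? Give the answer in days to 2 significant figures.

Areal heat capacity C = ρ c_p D = 1020 × 4030 × 83.9 = 3.45×10^8 J/(m^2 K).
Relaxation time τ = C / λ = 3.45×10^8 / 26.4 = 1.31×10^7 s.
In days: 1.31×10^7 s / (86400 s/day) = 151 days.

150 days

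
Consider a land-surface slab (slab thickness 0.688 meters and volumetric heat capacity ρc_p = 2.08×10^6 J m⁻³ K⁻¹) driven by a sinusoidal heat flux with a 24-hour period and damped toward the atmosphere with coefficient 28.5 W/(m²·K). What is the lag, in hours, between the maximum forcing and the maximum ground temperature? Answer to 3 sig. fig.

4.98 hours

Areal heat capacity C = ρc_p × D = 2.08×10^6 × 0.688 = 1.43×10^6 J m⁻² K⁻¹.
ω = 2π / 86400 s = 7.27×10^-5 s⁻¹.
Phase lag φ = arctan(Cω/λ) = arctan(104/28.5) = 1.30 rad.
Time lag = φ / ω = 1.30 / 7.27×10^-5 = 17900 s = 4.98 hours.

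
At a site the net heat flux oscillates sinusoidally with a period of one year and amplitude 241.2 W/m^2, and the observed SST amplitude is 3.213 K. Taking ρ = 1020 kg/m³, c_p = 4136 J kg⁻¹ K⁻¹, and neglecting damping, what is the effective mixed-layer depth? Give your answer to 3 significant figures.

ω = 2π / 3.15×10^7 s = 1.99×10^-7 s⁻¹.
Required C = F₀ / (A ω) = 241.2 / (3.213 × 1.99×10^-7) = 3.77×10^8 J/(m²·K).
D = C / (ρ c_p) = 3.77×10^8 / (1020 × 4136) = 89.3 m.

89.3 m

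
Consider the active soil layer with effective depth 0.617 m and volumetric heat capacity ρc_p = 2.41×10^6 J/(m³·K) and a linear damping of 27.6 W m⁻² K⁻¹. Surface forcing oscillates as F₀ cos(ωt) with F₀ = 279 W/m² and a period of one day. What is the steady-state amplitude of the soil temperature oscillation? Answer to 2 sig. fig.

2.5 K

Areal heat capacity C = ρc_p × D = 2.41×10^6 × 0.617 = 1.49×10^6 J/(m²·K).
Angular frequency ω = 2π / T = 2π / 86400 s = 7.27×10^-5 s⁻¹.
√((Cω)² + λ²) = √((108)² + 27.6²) = 112 W/(m²·K).
Amplitude A = F₀ / √((Cω)²+λ²) = 279 / 112 = 2.50 K.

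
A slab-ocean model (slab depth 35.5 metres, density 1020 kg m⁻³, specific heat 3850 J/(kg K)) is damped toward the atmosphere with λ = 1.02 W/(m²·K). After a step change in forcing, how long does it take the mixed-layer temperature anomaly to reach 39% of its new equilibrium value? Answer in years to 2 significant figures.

Areal heat capacity C = ρ c_p D = 1020 × 3850 × 35.5 = 1.39×10^8 J/(m^2 K).
τ = C / λ = 1.39×10^8 / 1.02 = 1.37×10^8 s.
Fraction reached: 1 − e^(−t/τ) = 0.39 ⇒ t = −τ ln(1 − 0.39) = τ × 0.494.
t = 6.76×10^7 s = 2.14 years.

2.1 years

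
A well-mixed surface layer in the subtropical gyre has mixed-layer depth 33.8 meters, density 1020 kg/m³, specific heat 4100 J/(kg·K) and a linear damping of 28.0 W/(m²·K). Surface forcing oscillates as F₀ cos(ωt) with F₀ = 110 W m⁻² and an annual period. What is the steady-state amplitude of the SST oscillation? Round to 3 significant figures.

Areal heat capacity C = ρ c_p D = 1020 × 4100 × 33.8 = 1.41×10^8 J m⁻² K⁻¹.
Angular frequency ω = 2π / T = 2π / 3.15×10^7 s = 1.99×10^-7 s⁻¹.
√((Cω)² + λ²) = √((28.2)² + 28.0²) = 39.7 W/(m²·K).
Amplitude A = F₀ / √((Cω)²+λ²) = 110 / 39.7 = 2.77 K.

2.77 K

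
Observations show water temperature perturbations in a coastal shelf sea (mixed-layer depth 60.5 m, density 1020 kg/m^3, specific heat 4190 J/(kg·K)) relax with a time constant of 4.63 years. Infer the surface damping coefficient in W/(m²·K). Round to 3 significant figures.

1.77

Areal heat capacity C = ρ c_p D = 1020 × 4190 × 60.5 = 2.59×10^8 J/(m²·K).
τ = 4.63 years = 1.46×10^8 s.
λ = C / τ = 2.59×10^8 / 1.46×10^8 = 1.77 W/(m²·K).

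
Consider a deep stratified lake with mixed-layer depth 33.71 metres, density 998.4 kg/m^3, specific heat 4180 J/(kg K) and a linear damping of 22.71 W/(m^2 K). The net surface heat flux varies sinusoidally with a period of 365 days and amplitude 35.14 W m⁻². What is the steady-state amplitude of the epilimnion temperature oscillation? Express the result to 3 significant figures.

0.974 K

Areal heat capacity C = ρ c_p D = 998.4 × 4180 × 33.71 = 1.41×10^8 J/(m^2 K).
Angular frequency ω = 2π / T = 2π / 3.15×10^7 s = 1.99×10^-7 s⁻¹.
√((Cω)² + λ²) = √((28.0)² + 22.71²) = 36.1 W/(m²·K).
Amplitude A = F₀ / √((Cω)²+λ²) = 35.14 / 36.1 = 0.974 K.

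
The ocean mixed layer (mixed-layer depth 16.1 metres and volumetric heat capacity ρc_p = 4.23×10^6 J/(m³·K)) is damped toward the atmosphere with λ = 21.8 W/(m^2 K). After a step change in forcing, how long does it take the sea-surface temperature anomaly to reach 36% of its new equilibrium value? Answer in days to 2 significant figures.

Areal heat capacity C = ρc_p × D = 4.23×10^6 × 16.1 = 6.81×10^7 J m⁻² K⁻¹.
τ = C / λ = 6.81×10^7 / 21.8 = 3.12×10^6 s.
Fraction reached: 1 − e^(−t/τ) = 0.36 ⇒ t = −τ ln(1 − 0.36) = τ × 0.446.
t = 1.39×10^6 s = 16.1 days.

16 days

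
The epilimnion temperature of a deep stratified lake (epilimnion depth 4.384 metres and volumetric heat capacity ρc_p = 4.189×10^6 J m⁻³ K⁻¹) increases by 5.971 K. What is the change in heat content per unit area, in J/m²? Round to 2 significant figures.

1.1×10^8

Areal heat capacity C = ρc_p × D = 4.189×10^6 × 4.384 = 1.84×10^7 J m⁻² K⁻¹.
ΔQ = C ΔT = 1.84×10^7 × 5.971 = 1.10×10^8 J/m².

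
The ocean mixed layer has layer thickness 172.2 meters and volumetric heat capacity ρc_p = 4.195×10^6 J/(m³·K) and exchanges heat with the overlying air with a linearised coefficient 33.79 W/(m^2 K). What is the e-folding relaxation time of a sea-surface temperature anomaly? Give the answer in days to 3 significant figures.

Areal heat capacity C = ρc_p × D = 4.195×10^6 × 172.2 = 7.22×10^8 J/(m^2 K).
Relaxation time τ = C / λ = 7.22×10^8 / 33.79 = 2.14×10^7 s.
In days: 2.14×10^7 s / (86400 s/day) = 247 days.

247 days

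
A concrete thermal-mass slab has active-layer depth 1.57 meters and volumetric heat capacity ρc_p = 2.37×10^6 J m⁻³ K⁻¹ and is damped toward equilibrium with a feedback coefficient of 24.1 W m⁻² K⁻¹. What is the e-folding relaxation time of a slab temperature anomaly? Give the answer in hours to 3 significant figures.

42.9 hours

Areal heat capacity C = ρc_p × D = 2.37×10^6 × 1.57 = 3.72×10^6 J/(m^2 K).
Relaxation time τ = C / λ = 3.72×10^6 / 24.1 = 1.54×10^5 s.
In hours: 1.54×10^5 s / (3600 s/hour) = 42.9 hours.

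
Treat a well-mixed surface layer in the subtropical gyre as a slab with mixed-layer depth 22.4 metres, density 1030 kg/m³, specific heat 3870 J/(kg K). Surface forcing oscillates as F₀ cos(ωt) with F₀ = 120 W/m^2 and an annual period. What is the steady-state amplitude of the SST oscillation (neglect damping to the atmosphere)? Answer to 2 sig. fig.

Areal heat capacity C = ρ c_p D = 1030 × 3870 × 22.4 = 8.93×10^7 J/(m²·K).
Angular frequency ω = 2π / T = 2π / 3.15×10^7 s = 1.99×10^-7 s⁻¹.
Cω = 8.93×10^7 × 1.99×10^-7 = 17.8 W/(m²·K).
Amplitude A = F₀ / (Cω) = 120 / 17.8 = 6.75 K.

6.7 K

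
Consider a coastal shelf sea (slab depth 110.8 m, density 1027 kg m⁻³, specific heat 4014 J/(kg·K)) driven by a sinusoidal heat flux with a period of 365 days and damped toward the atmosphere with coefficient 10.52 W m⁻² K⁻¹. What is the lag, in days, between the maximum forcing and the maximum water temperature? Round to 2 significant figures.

Areal heat capacity C = ρ c_p D = 1027 × 4014 × 110.8 = 4.57×10^8 J/(m²·K).
ω = 2π / 3.15×10^7 s = 1.99×10^-7 s⁻¹.
Phase lag φ = arctan(Cω/λ) = arctan(91.0/10.52) = 1.46 rad.
Time lag = φ / ω = 1.46 / 1.99×10^-7 = 7.31×10^6 s = 84.6 days.

85 days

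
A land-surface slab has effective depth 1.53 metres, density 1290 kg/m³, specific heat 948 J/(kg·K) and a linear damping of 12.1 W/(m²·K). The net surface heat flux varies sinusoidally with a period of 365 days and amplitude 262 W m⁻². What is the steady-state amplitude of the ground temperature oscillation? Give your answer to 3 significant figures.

21.6 K

Areal heat capacity C = ρ c_p D = 1290 × 948 × 1.53 = 1.87×10^6 J/(m²·K).
Angular frequency ω = 2π / T = 2π / 3.15×10^7 s = 1.99×10^-7 s⁻¹.
√((Cω)² + λ²) = √((0.373)² + 12.1²) = 12.1 W/(m²·K).
Amplitude A = F₀ / √((Cω)²+λ²) = 262 / 12.1 = 21.6 K.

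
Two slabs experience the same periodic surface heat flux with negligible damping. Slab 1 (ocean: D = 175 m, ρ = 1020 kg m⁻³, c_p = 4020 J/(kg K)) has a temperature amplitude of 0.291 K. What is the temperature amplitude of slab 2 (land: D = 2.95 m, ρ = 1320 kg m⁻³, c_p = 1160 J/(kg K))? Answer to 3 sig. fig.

46.2 K

C_ocean = 7.18×10^8 J/(m²·K); C_land = 4.52×10^6 J/(m²·K).
A ∝ 1/C ⇒ A_land = A_ocean × C_ocean/C_land = 0.291 × 159 = 46.2 K.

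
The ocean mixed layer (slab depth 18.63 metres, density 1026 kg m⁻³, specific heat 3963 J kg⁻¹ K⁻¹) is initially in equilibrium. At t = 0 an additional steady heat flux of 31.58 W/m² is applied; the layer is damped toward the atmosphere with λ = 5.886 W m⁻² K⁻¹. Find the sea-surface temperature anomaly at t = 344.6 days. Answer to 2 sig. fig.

4.8 K

Areal heat capacity C = ρ c_p D = 1026 × 3963 × 18.63 = 7.58×10^7 J/(m²·K).
τ = C / λ = 7.58×10^7 / 5.886 = 1.29×10^7 s.
Equilibrium anomaly ΔT_eq = F / λ = 31.58 / 5.886 = 5.37 K.
t = 344.6 days = 2.98×10^7 s, so t/τ = 2.31.
ΔT(t) = ΔT_eq (1 − e^(−t/τ)) = 5.37 × (1 − e^−2.31) = 4.83 K.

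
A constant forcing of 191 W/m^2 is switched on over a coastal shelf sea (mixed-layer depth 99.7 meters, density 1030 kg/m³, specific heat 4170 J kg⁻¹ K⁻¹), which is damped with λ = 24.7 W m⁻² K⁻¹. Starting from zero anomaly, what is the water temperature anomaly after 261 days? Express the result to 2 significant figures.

5.6 K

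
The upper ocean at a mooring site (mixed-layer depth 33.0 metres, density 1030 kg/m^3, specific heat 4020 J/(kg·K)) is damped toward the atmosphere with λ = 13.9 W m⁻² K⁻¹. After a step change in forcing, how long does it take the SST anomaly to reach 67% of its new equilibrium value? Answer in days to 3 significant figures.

126 days

Areal heat capacity C = ρ c_p D = 1030 × 4020 × 33.0 = 1.37×10^8 J m⁻² K⁻¹.
τ = C / λ = 1.37×10^8 / 13.9 = 9.83×10^6 s.
Fraction reached: 1 − e^(−t/τ) = 0.67 ⇒ t = −τ ln(1 − 0.67) = τ × 1.11.
t = 1.09×10^7 s = 126 days.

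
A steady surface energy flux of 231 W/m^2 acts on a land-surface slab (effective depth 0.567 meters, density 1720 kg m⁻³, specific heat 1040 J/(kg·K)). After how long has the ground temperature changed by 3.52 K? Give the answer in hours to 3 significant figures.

4.29 hours

Areal heat capacity C = ρ c_p D = 1720 × 1040 × 0.567 = 1.01×10^6 J m⁻² K⁻¹.
Time required: Δt = C ΔT / F = 1.01×10^6 × 3.52 / 231 = 15500 s.
In hours: 15500 s / (3600 s/hour) = 4.29 hours.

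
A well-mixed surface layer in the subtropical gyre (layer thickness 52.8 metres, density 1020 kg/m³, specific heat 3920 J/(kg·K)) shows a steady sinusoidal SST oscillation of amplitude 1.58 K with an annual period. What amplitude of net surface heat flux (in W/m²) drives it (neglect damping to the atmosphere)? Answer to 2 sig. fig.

Areal heat capacity C = ρ c_p D = 1020 × 3920 × 52.8 = 2.11×10^8 J/(m^2 K).
ω = 2π / 3.15×10^7 s = 1.99×10^-7 s⁻¹.
Cω = 2.11×10^8 × 1.99×10^-7 = 42.1 W/(m²·K).
F₀ = A × Cω = 1.58 × 42.1 = 66.5 W/m².

66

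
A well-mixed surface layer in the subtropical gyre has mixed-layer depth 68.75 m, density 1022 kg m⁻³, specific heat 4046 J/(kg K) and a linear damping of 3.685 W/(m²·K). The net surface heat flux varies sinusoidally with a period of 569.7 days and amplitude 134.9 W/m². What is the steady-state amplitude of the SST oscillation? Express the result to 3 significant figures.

3.70 K

Areal heat capacity C = ρ c_p D = 1022 × 4046 × 68.75 = 2.84×10^8 J m⁻² K⁻¹.
Angular frequency ω = 2π / T = 2π / 4.92×10^7 s = 1.28×10^-7 s⁻¹.
√((Cω)² + λ²) = √((36.3)² + 3.685²) = 36.5 W/(m²·K).
Amplitude A = F₀ / √((Cω)²+λ²) = 134.9 / 36.5 = 3.70 K.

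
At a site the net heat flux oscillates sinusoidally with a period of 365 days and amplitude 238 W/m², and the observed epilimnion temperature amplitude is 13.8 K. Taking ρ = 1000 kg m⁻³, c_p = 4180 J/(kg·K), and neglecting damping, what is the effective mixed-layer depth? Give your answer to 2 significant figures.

21 m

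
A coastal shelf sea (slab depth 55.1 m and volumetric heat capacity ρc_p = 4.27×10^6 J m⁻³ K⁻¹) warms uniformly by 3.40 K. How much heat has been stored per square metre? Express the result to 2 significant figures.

8.0×10^8

Areal heat capacity C = ρc_p × D = 4.27×10^6 × 55.1 = 2.35×10^8 J m⁻² K⁻¹.
ΔQ = C ΔT = 2.35×10^8 × 3.40 = 8.00×10^8 J/m².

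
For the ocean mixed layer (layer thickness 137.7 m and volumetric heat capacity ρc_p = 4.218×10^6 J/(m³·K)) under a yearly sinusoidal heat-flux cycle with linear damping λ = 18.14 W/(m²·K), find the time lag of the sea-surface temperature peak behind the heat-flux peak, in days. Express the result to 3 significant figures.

82.2 days

Areal heat capacity C = ρc_p × D = 4.218×10^6 × 137.7 = 5.81×10^8 J m⁻² K⁻¹.
ω = 2π / 3.15×10^7 s = 1.99×10^-7 s⁻¹.
Phase lag φ = arctan(Cω/λ) = arctan(116/18.14) = 1.42 rad.
Time lag = φ / ω = 1.42 / 1.99×10^-7 = 7.10×10^6 s = 82.2 days.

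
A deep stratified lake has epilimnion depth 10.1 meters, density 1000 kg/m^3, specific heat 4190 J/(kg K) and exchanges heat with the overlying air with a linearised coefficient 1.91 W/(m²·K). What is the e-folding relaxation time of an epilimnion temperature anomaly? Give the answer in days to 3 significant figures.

256 days

Areal heat capacity C = ρ c_p D = 1000 × 4190 × 10.1 = 4.23×10^7 J/(m²·K).
Relaxation time τ = C / λ = 4.23×10^7 / 1.91 = 2.22×10^7 s.
In days: 2.22×10^7 s / (86400 s/day) = 256 days.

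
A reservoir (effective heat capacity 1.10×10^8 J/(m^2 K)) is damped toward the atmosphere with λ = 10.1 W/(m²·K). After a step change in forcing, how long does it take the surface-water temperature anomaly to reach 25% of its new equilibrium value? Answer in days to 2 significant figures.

36 days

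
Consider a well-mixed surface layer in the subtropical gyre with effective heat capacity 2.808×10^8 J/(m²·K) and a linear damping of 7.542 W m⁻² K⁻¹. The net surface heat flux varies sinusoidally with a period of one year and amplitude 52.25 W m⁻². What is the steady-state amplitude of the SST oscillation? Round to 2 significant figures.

Areal heat capacity C = 2.808×10^8 J/(m²·K) (given).
Angular frequency ω = 2π / T = 2π / 3.15×10^7 s = 1.99×10^-7 s⁻¹.
√((Cω)² + λ²) = √((55.9)² + 7.542²) = 56.5 W/(m²·K).
Amplitude A = F₀ / √((Cω)²+λ²) = 52.25 / 56.5 = 0.926 K.

0.93 K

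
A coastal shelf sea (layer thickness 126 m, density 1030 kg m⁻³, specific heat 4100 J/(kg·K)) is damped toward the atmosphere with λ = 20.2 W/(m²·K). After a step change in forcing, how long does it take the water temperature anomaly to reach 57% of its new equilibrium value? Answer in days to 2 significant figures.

Areal heat capacity C = ρ c_p D = 1030 × 4100 × 126 = 5.32×10^8 J m⁻² K⁻¹.
τ = C / λ = 5.32×10^8 / 20.2 = 2.63×10^7 s.
Fraction reached: 1 − e^(−t/τ) = 0.57 ⇒ t = −τ ln(1 − 0.57) = τ × 0.844.
t = 2.22×10^7 s = 257 days.

260 days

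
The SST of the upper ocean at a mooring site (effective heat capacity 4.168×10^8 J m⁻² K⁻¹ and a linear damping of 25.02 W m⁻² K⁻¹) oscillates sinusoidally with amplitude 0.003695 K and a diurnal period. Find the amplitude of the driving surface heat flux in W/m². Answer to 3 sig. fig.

112

Areal heat capacity C = 4.168×10^8 J m⁻² K⁻¹ (given).
ω = 2π / 86400 s = 7.27×10^-5 s⁻¹.
√((Cω)² + λ²) = √((30300)² + 25.02²) = 30300 W/(m²·K).
F₀ = A × √((Cω)²+λ²) = 0.003695 × 30300 = 112 W/m².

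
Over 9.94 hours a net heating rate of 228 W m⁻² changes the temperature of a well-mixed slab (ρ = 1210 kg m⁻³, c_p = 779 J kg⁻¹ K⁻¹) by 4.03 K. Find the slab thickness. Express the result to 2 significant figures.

2.1 m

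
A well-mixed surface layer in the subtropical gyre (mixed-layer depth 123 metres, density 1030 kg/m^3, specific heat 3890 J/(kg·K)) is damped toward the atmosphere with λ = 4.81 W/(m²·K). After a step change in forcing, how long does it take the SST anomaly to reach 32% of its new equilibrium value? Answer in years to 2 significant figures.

1.3 years

Areal heat capacity C = ρ c_p D = 1030 × 3890 × 123 = 4.93×10^8 J/(m^2 K).
τ = C / λ = 4.93×10^8 / 4.81 = 1.02×10^8 s.
Fraction reached: 1 − e^(−t/τ) = 0.32 ⇒ t = −τ ln(1 − 0.32) = τ × 0.386.
t = 3.95×10^7 s = 1.25 years.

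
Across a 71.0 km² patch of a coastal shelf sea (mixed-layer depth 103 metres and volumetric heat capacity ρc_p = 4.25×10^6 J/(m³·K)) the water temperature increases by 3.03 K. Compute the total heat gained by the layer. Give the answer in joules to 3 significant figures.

9.42×10^16 J

Areal heat capacity C = ρc_p × D = 4.25×10^6 × 103 = 4.38×10^8 J/(m^2 K).
Heat per unit area: q = C ΔT = 4.38×10^8 × 3.03 = 1.33×10^9 J/m².
Total heat: Q = q × A = 1.33×10^9 × (71.0 × 10⁶ m²) = 9.42×10^16 J.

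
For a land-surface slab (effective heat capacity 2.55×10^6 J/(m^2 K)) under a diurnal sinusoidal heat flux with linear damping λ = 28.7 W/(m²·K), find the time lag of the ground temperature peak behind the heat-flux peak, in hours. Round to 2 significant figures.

Areal heat capacity C = 2.55×10^6 J/(m^2 K) (given).
ω = 2π / 86400 s = 7.27×10^-5 s⁻¹.
Phase lag φ = arctan(Cω/λ) = arctan(185/28.7) = 1.42 rad.
Time lag = φ / ω = 1.42 / 7.27×10^-5 = 19500 s = 5.41 hours.

5.4 hours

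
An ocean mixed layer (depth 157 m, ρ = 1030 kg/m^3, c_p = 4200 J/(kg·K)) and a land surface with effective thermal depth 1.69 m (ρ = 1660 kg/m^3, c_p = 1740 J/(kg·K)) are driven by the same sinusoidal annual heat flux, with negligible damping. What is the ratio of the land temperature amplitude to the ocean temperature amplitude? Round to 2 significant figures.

140

C_ocean = 1030 × 4200 × 157 = 6.79×10^8 J/(m²·K).
C_land = 1660 × 1740 × 1.69 = 4.88×10^6 J/(m²·K).
Undamped amplitude ∝ 1/C, so A_land/A_ocean = C_ocean/C_land = 139.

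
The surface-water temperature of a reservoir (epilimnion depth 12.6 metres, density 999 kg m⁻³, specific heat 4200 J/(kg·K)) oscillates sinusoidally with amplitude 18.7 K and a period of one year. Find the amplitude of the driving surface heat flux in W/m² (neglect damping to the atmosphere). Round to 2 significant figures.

Areal heat capacity C = ρ c_p D = 999 × 4200 × 12.6 = 5.29×10^7 J/(m^2 K).
ω = 2π / 3.15×10^7 s = 1.99×10^-7 s⁻¹.
Cω = 5.29×10^7 × 1.99×10^-7 = 10.5 W/(m²·K).
F₀ = A × Cω = 18.7 × 10.5 = 197 W/m².

200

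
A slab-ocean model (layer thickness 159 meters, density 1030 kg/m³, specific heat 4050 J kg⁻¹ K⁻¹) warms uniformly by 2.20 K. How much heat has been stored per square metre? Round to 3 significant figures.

1.46×10^9

Areal heat capacity C = ρ c_p D = 1030 × 4050 × 159 = 6.63×10^8 J/(m^2 K).
ΔQ = C ΔT = 6.63×10^8 × 2.20 = 1.46×10^9 J/m².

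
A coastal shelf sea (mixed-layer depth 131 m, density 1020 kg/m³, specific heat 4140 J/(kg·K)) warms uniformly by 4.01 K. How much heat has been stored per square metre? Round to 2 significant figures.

Areal heat capacity C = ρ c_p D = 1020 × 4140 × 131 = 5.53×10^8 J/(m^2 K).
ΔQ = C ΔT = 5.53×10^8 × 4.01 = 2.22×10^9 J/m².

2.2×10^9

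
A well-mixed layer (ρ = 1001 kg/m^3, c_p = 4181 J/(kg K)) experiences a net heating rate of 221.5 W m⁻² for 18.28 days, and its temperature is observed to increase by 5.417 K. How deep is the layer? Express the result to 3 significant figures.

15.4 m

Heat input Q = F Δt = 221.5 × 1.58×10^6 s = 3.50×10^8 J/m².
Required areal heat capacity C = Q / ΔT = 6.46×10^7 J/(m²·K).
Depth D = C / (ρ c_p) = 6.46×10^7 / (1001 × 4181) = 15.4 m.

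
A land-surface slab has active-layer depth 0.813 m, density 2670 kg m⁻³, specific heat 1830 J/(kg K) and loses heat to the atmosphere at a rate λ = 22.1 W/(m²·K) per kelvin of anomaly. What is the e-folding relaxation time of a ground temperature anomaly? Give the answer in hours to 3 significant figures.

49.9 hours

Areal heat capacity C = ρ c_p D = 2670 × 1830 × 0.813 = 3.97×10^6 J m⁻² K⁻¹.
Relaxation time τ = C / λ = 3.97×10^6 / 22.1 = 1.80×10^5 s.
In hours: 1.80×10^5 s / (3600 s/hour) = 49.9 hours.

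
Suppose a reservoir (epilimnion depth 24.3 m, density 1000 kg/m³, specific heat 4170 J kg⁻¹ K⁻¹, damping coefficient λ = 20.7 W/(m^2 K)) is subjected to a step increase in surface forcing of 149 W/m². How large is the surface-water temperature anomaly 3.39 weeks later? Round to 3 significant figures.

2.46 K

Areal heat capacity C = ρ c_p D = 1000 × 4170 × 24.3 = 1.01×10^8 J m⁻² K⁻¹.
τ = C / λ = 1.01×10^8 / 20.7 = 4.90×10^6 s.
Equilibrium anomaly ΔT_eq = F / λ = 149 / 20.7 = 7.20 K.
t = 3.39 weeks = 2.05×10^6 s, so t/τ = 0.419.
ΔT(t) = ΔT_eq (1 − e^(−t/τ)) = 7.20 × (1 − e^−0.419) = 2.46 K.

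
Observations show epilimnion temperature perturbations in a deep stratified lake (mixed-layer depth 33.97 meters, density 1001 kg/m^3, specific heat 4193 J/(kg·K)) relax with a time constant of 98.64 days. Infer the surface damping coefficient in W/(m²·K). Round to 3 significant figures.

16.7

Areal heat capacity C = ρ c_p D = 1001 × 4193 × 33.97 = 1.43×10^8 J/(m^2 K).
τ = 98.64 days = 8.52×10^6 s.
λ = C / τ = 1.43×10^8 / 8.52×10^6 = 16.7 W/(m²·K).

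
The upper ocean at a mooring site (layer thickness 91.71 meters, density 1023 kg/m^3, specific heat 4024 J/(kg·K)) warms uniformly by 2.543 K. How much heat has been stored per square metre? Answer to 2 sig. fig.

Areal heat capacity C = ρ c_p D = 1023 × 4024 × 91.71 = 3.78×10^8 J/(m²·K).
ΔQ = C ΔT = 3.78×10^8 × 2.543 = 9.60×10^8 J/m².

9.6×10^8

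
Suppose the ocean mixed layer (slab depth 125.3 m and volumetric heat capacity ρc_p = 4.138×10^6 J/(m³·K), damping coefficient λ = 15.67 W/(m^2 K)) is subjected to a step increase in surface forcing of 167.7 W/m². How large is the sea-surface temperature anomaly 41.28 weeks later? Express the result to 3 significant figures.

5.67 K

Areal heat capacity C = ρc_p × D = 4.138×10^6 × 125.3 = 5.18×10^8 J/(m^2 K).
τ = C / λ = 5.18×10^8 / 15.67 = 3.31×10^7 s.
Equilibrium anomaly ΔT_eq = F / λ = 167.7 / 15.67 = 10.7 K.
t = 41.28 weeks = 2.50×10^7 s, so t/τ = 0.755.
ΔT(t) = ΔT_eq (1 − e^(−t/τ)) = 10.7 × (1 − e^−0.755) = 5.67 K.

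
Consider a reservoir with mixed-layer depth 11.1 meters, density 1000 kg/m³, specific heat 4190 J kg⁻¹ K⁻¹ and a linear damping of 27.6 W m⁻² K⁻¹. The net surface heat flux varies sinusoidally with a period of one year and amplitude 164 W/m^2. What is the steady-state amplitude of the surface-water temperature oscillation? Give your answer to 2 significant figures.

5.6 K

Areal heat capacity C = ρ c_p D = 1000 × 4190 × 11.1 = 4.65×10^7 J/(m^2 K).
Angular frequency ω = 2π / T = 2π / 3.15×10^7 s = 1.99×10^-7 s⁻¹.
√((Cω)² + λ²) = √((9.27)² + 27.6²) = 29.1 W/(m²·K).
Amplitude A = F₀ / √((Cω)²+λ²) = 164 / 29.1 = 5.63 K.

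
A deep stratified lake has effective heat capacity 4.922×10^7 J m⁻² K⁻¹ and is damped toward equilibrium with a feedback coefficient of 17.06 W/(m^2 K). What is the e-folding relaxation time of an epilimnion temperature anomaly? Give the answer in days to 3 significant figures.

Areal heat capacity C = 4.922×10^7 J m⁻² K⁻¹ (given).
Relaxation time τ = C / λ = 4.92×10^7 / 17.06 = 2.89×10^6 s.
In days: 2.89×10^6 s / (86400 s/day) = 33.4 days.

33.4 days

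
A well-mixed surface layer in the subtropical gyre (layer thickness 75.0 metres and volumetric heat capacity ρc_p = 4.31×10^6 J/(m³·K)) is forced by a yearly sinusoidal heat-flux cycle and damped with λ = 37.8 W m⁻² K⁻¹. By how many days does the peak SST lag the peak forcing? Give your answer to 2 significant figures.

60 days

Areal heat capacity C = ρc_p × D = 4.31×10^6 × 75.0 = 3.23×10^8 J m⁻² K⁻¹.
ω = 2π / 3.15×10^7 s = 1.99×10^-7 s⁻¹.
Phase lag φ = arctan(Cω/λ) = arctan(64.4/37.8) = 1.04 rad.
Time lag = φ / ω = 1.04 / 1.99×10^-7 = 5.22×10^6 s = 60.4 days.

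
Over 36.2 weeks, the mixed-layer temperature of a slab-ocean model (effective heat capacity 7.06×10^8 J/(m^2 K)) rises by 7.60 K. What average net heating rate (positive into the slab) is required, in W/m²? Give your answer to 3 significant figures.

245

Areal heat capacity C = 7.06×10^8 J/(m^2 K) (given).
Required heat per unit area: Q = C ΔT = 7.06×10^8 × 7.60 = 5.37×10^9 J/m².
Flux F = Q / Δt = 5.37×10^9 / 2.19×10^7 s = 245 W/m².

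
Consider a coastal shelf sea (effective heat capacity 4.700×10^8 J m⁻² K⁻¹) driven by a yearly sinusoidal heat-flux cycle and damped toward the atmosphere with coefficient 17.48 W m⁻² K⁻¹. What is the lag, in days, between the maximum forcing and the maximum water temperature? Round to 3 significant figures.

Areal heat capacity C = 4.700×10^8 J m⁻² K⁻¹ (given).
ω = 2π / 3.15×10^7 s = 1.99×10^-7 s⁻¹.
Phase lag φ = arctan(Cω/λ) = arctan(93.6/17.48) = 1.39 rad.
Time lag = φ / ω = 1.39 / 1.99×10^-7 = 6.96×10^6 s = 80.5 days.

80.5 days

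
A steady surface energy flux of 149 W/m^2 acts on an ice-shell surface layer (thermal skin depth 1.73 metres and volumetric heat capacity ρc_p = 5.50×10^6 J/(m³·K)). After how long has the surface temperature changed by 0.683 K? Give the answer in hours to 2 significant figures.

Areal heat capacity C = ρc_p × D = 5.50×10^6 × 1.73 = 9.52×10^6 J/(m²·K).
Time required: Δt = C ΔT / F = 9.52×10^6 × 0.683 / 149 = 43600 s.
In hours: 43600 s / (3600 s/hour) = 12.1 hours.

12 hours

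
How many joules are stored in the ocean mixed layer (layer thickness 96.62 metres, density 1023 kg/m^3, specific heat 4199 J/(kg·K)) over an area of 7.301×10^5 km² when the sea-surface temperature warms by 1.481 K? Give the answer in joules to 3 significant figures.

4.49×10^20 J

Areal heat capacity C = ρ c_p D = 1023 × 4199 × 96.62 = 4.15×10^8 J/(m²·K).
Heat per unit area: q = C ΔT = 4.15×10^8 × 1.481 = 6.15×10^8 J/m².
Total heat: Q = q × A = 6.15×10^8 × (7.301×10^5 × 10⁶ m²) = 4.49×10^20 J.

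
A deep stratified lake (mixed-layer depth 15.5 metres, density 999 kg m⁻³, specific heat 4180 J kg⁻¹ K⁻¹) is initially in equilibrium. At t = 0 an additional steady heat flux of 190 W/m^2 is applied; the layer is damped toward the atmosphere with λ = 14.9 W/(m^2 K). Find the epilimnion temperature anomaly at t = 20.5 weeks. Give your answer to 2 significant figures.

Areal heat capacity C = ρ c_p D = 999 × 4180 × 15.5 = 6.47×10^7 J m⁻² K⁻¹.
τ = C / λ = 6.47×10^7 / 14.9 = 4.34×10^6 s.
Equilibrium anomaly ΔT_eq = F / λ = 190 / 14.9 = 12.8 K.
t = 20.5 weeks = 1.24×10^7 s, so t/τ = 2.85.
ΔT(t) = ΔT_eq (1 − e^(−t/τ)) = 12.8 × (1 − e^−2.85) = 12.0 K.

12 K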